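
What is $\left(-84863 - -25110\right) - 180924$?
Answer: $-240677$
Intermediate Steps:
$\left(-84863 - -25110\right) - 180924 = \left(-84863 + 25110\right) - 180924 = -59753 - 180924 = -240677$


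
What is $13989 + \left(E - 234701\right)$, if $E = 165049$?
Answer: $-55663$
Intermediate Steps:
$13989 + \left(E - 234701\right) = 13989 + \left(165049 - 234701\right) = 13989 - 69652 = -55663$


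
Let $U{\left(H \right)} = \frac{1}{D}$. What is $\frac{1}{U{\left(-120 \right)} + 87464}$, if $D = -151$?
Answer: $\frac{151}{13207063} \approx 1.1433 \cdot 10^{-5}$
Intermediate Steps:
$U{\left(H \right)} = - \frac{1}{151}$ ($U{\left(H \right)} = \frac{1}{-151} = - \frac{1}{151}$)
$\frac{1}{U{\left(-120 \right)} + 87464} = \frac{1}{- \frac{1}{151} + 87464} = \frac{1}{\frac{13207063}{151}} = \frac{151}{13207063}$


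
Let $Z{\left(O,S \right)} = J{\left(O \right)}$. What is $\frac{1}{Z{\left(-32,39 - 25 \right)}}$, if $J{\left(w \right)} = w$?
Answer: $- \frac{1}{32} \approx -0.03125$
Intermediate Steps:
$Z{\left(O,S \right)} = O$
$\frac{1}{Z{\left(-32,39 - 25 \right)}} = \frac{1}{-32} = - \frac{1}{32}$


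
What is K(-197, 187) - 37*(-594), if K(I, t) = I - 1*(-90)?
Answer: 21871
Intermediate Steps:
K(I, t) = 90 + I (K(I, t) = I + 90 = 90 + I)
K(-197, 187) - 37*(-594) = (90 - 197) - 37*(-594) = -107 - 1*(-21978) = -107 + 21978 = 21871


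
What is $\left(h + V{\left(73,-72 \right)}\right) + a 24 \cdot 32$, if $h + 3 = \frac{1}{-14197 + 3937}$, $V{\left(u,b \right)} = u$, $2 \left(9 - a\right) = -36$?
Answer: $\frac{213469559}{10260} \approx 20806.0$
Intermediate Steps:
$a = 27$ ($a = 9 - -18 = 9 + 18 = 27$)
$h = - \frac{30781}{10260}$ ($h = -3 + \frac{1}{-14197 + 3937} = -3 + \frac{1}{-10260} = -3 - \frac{1}{10260} = - \frac{30781}{10260} \approx -3.0001$)
$\left(h + V{\left(73,-72 \right)}\right) + a 24 \cdot 32 = \left(- \frac{30781}{10260} + 73\right) + 27 \cdot 24 \cdot 32 = \frac{718199}{10260} + 648 \cdot 32 = \frac{718199}{10260} + 20736 = \frac{213469559}{10260}$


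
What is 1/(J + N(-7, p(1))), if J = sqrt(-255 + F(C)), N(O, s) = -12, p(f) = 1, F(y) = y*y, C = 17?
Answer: -6/55 - sqrt(34)/110 ≈ -0.16210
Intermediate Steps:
F(y) = y**2
J = sqrt(34) (J = sqrt(-255 + 17**2) = sqrt(-255 + 289) = sqrt(34) ≈ 5.8309)
1/(J + N(-7, p(1))) = 1/(sqrt(34) - 12) = 1/(-12 + sqrt(34))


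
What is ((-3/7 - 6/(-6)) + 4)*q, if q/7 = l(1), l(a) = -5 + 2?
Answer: -96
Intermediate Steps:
l(a) = -3
q = -21 (q = 7*(-3) = -21)
((-3/7 - 6/(-6)) + 4)*q = ((-3/7 - 6/(-6)) + 4)*(-21) = ((-3*⅐ - 6*(-⅙)) + 4)*(-21) = ((-3/7 + 1) + 4)*(-21) = (4/7 + 4)*(-21) = (32/7)*(-21) = -96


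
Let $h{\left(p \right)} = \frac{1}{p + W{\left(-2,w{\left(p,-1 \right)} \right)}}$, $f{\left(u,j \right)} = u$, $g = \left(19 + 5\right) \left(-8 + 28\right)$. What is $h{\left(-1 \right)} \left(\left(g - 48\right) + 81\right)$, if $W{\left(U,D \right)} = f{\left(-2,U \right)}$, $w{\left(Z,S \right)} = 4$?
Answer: $-171$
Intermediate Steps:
$g = 480$ ($g = 24 \cdot 20 = 480$)
$W{\left(U,D \right)} = -2$
$h{\left(p \right)} = \frac{1}{-2 + p}$ ($h{\left(p \right)} = \frac{1}{p - 2} = \frac{1}{-2 + p}$)
$h{\left(-1 \right)} \left(\left(g - 48\right) + 81\right) = \frac{\left(480 - 48\right) + 81}{-2 - 1} = \frac{\left(480 - 48\right) + 81}{-3} = - \frac{432 + 81}{3} = \left(- \frac{1}{3}\right) 513 = -171$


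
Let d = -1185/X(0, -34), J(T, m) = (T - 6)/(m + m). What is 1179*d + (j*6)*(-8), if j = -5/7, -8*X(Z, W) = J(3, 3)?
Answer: -156476640/7 ≈ -2.2354e+7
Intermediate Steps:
J(T, m) = (-6 + T)/(2*m) (J(T, m) = (-6 + T)/((2*m)) = (-6 + T)*(1/(2*m)) = (-6 + T)/(2*m))
X(Z, W) = 1/16 (X(Z, W) = -(-6 + 3)/(16*3) = -(-3)/(16*3) = -⅛*(-½) = 1/16)
d = -18960 (d = -1185/1/16 = -1185*16 = -18960)
j = -5/7 (j = -5*⅐ = -5/7 ≈ -0.71429)
1179*d + (j*6)*(-8) = 1179*(-18960) - 5/7*6*(-8) = -22353840 - 30/7*(-8) = -22353840 + 240/7 = -156476640/7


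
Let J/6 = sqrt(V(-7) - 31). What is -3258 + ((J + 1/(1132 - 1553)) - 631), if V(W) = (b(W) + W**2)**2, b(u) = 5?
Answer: -1637270/421 + 6*sqrt(2885) ≈ -3566.7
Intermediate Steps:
V(W) = (5 + W**2)**2
J = 6*sqrt(2885) (J = 6*sqrt((5 + (-7)**2)**2 - 31) = 6*sqrt((5 + 49)**2 - 31) = 6*sqrt(54**2 - 31) = 6*sqrt(2916 - 31) = 6*sqrt(2885) ≈ 322.27)
-3258 + ((J + 1/(1132 - 1553)) - 631) = -3258 + ((6*sqrt(2885) + 1/(1132 - 1553)) - 631) = -3258 + ((6*sqrt(2885) + 1/(-421)) - 631) = -3258 + ((6*sqrt(2885) - 1/421) - 631) = -3258 + ((-1/421 + 6*sqrt(2885)) - 631) = -3258 + (-265652/421 + 6*sqrt(2885)) = -1637270/421 + 6*sqrt(2885)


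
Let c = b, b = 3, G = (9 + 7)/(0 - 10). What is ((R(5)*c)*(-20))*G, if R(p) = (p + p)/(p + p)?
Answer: 96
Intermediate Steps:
G = -8/5 (G = 16/(-10) = 16*(-1/10) = -8/5 ≈ -1.6000)
R(p) = 1 (R(p) = (2*p)/((2*p)) = (2*p)*(1/(2*p)) = 1)
c = 3
((R(5)*c)*(-20))*G = ((1*3)*(-20))*(-8/5) = (3*(-20))*(-8/5) = -60*(-8/5) = 96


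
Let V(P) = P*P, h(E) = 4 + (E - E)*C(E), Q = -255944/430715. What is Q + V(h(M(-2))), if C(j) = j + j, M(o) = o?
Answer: 6635496/430715 ≈ 15.406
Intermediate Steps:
Q = -255944/430715 (Q = -255944*1/430715 = -255944/430715 ≈ -0.59423)
C(j) = 2*j
h(E) = 4 (h(E) = 4 + (E - E)*(2*E) = 4 + 0*(2*E) = 4 + 0 = 4)
V(P) = P²
Q + V(h(M(-2))) = -255944/430715 + 4² = -255944/430715 + 16 = 6635496/430715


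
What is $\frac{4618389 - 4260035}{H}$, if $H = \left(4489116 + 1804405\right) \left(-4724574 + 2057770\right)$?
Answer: $- \frac{179177}{8391793488442} \approx -2.1351 \cdot 10^{-8}$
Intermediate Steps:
$H = -16783586976884$ ($H = 6293521 \left(-2666804\right) = -16783586976884$)
$\frac{4618389 - 4260035}{H} = \frac{4618389 - 4260035}{-16783586976884} = 358354 \left(- \frac{1}{16783586976884}\right) = - \frac{179177}{8391793488442}$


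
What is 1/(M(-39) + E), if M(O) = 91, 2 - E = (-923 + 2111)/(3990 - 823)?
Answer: 3167/293343 ≈ 0.010796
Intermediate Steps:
E = 5146/3167 (E = 2 - (-923 + 2111)/(3990 - 823) = 2 - 1188/3167 = 5146/3167 ≈ 1.6249)
1/(M(-39) + E) = 1/(91 + 5146/3167) = 1/(293343/3167) = 3167/293343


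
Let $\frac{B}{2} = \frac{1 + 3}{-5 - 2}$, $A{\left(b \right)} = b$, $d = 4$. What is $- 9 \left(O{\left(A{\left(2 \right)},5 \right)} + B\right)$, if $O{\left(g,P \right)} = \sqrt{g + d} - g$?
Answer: $\frac{198}{7} - 9 \sqrt{6} \approx 6.2403$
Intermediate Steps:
$B = - \frac{8}{7}$ ($B = 2 \frac{1 + 3}{-5 - 2} = 2 \frac{4}{-7} = 2 \cdot 4 \left(- \frac{1}{7}\right) = 2 \left(- \frac{4}{7}\right) = - \frac{8}{7} \approx -1.1429$)
$O{\left(g,P \right)} = \sqrt{4 + g} - g$ ($O{\left(g,P \right)} = \sqrt{g + 4} - g = \sqrt{4 + g} - g$)
$- 9 \left(O{\left(A{\left(2 \right)},5 \right)} + B\right) = - 9 \left(\left(\sqrt{4 + 2} - 2\right) - \frac{8}{7}\right) = - 9 \left(\left(\sqrt{6} - 2\right) - \frac{8}{7}\right) = - 9 \left(\left(-2 + \sqrt{6}\right) - \frac{8}{7}\right) = - 9 \left(- \frac{22}{7} + \sqrt{6}\right) = \frac{198}{7} - 9 \sqrt{6}$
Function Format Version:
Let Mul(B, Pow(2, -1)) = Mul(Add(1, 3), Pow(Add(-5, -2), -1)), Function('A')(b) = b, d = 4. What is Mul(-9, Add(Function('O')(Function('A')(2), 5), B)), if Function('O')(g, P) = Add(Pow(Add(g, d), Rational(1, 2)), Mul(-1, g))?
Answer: Add(Rational(198, 7), Mul(-9, Pow(6, Rational(1, 2)))) ≈ 6.2403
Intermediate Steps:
B = Rational(-8, 7) (B = Mul(2, Mul(Add(1, 3), Pow(Add(-5, -2), -1))) = Mul(2, Mul(4, Pow(-7, -1))) = Mul(2, Mul(4, Rational(-1, 7))) = Mul(2, Rational(-4, 7)) = Rational(-8, 7) ≈ -1.1429)
Function('O')(g, P) = Add(Pow(Add(4, g), Rational(1, 2)), Mul(-1, g)) (Function('O')(g, P) = Add(Pow(Add(g, 4), Rational(1, 2)), Mul(-1, g)) = Add(Pow(Add(4, g), Rational(1, 2)), Mul(-1, g)))
Mul(-9, Add(Function('O')(Function('A')(2), 5), B)) = Mul(-9, Add(Add(Pow(Add(4, 2), Rational(1, 2)), Mul(-1, 2)), Rational(-8, 7))) = Mul(-9, Add(Add(Pow(6, Rational(1, 2)), -2), Rational(-8, 7))) = Mul(-9, Add(Add(-2, Pow(6, Rational(1, 2))), Rational(-8, 7))) = Mul(-9, Add(Rational(-22, 7), Pow(6, Rational(1, 2)))) = Add(Rational(198, 7), Mul(-9, Pow(6, Rational(1, 2))))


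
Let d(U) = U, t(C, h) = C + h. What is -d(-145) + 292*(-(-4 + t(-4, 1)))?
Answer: 2189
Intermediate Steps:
-d(-145) + 292*(-(-4 + t(-4, 1))) = -1*(-145) + 292*(-(-4 + (-4 + 1))) = 145 + 292*(-(-4 - 3)) = 145 + 292*(-1*(-7)) = 145 + 292*7 = 145 + 2044 = 2189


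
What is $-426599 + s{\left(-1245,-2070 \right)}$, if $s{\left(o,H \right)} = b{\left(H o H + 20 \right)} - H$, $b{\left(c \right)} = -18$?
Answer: $-424547$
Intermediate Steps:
$s{\left(o,H \right)} = -18 - H$
$-426599 + s{\left(-1245,-2070 \right)} = -426599 - -2052 = -426599 + \left(-18 + 2070\right) = -426599 + 2052 = -424547$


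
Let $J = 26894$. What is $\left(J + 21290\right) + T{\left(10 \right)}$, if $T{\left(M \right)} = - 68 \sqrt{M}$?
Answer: $48184 - 68 \sqrt{10} \approx 47969.0$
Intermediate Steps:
$\left(J + 21290\right) + T{\left(10 \right)} = \left(26894 + 21290\right) - 68 \sqrt{10} = 48184 - 68 \sqrt{10}$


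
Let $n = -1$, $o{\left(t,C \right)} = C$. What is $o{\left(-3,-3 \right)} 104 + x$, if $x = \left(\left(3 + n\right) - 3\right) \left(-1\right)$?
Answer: $-311$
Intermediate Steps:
$x = 1$ ($x = \left(\left(3 - 1\right) - 3\right) \left(-1\right) = \left(2 - 3\right) \left(-1\right) = \left(-1\right) \left(-1\right) = 1$)
$o{\left(-3,-3 \right)} 104 + x = \left(-3\right) 104 + 1 = -312 + 1 = -311$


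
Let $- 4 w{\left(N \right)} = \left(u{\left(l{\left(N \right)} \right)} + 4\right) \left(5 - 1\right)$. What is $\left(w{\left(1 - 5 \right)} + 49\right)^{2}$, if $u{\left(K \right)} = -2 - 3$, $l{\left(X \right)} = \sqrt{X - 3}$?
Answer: $2500$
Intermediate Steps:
$l{\left(X \right)} = \sqrt{-3 + X}$
$u{\left(K \right)} = -5$ ($u{\left(K \right)} = -2 - 3 = -5$)
$w{\left(N \right)} = 1$ ($w{\left(N \right)} = - \frac{\left(-5 + 4\right) \left(5 - 1\right)}{4} = - \frac{\left(-1\right) 4}{4} = \left(- \frac{1}{4}\right) \left(-4\right) = 1$)
$\left(w{\left(1 - 5 \right)} + 49\right)^{2} = \left(1 + 49\right)^{2} = 50^{2} = 2500$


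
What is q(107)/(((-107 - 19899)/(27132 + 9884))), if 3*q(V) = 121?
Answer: -319924/4287 ≈ -74.627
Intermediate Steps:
q(V) = 121/3 (q(V) = (1/3)*121 = 121/3)
q(107)/(((-107 - 19899)/(27132 + 9884))) = 121/(3*(((-107 - 19899)/(27132 + 9884)))) = 121/(3*((-20006/37016))) = 121/(3*((-20006*1/37016))) = 121/(3*(-1429/2644)) = (121/3)*(-2644/1429) = -319924/4287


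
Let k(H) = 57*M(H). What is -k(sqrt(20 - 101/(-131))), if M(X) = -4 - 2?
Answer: 342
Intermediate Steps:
M(X) = -6
k(H) = -342 (k(H) = 57*(-6) = -342)
-k(sqrt(20 - 101/(-131))) = -1*(-342) = 342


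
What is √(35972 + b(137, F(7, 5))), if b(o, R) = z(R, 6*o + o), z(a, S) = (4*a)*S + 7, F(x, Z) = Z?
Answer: √55159 ≈ 234.86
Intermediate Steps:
z(a, S) = 7 + 4*S*a (z(a, S) = 4*S*a + 7 = 7 + 4*S*a)
b(o, R) = 7 + 28*R*o (b(o, R) = 7 + 4*(6*o + o)*R = 7 + 4*(7*o)*R = 7 + 28*R*o)
√(35972 + b(137, F(7, 5))) = √(35972 + (7 + 28*5*137)) = √(35972 + (7 + 19180)) = √(35972 + 19187) = √55159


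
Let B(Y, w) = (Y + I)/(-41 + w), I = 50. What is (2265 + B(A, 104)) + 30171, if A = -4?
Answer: 2043514/63 ≈ 32437.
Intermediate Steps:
B(Y, w) = (50 + Y)/(-41 + w) (B(Y, w) = (Y + 50)/(-41 + w) = (50 + Y)/(-41 + w))
(2265 + B(A, 104)) + 30171 = (2265 + (50 - 4)/(-41 + 104)) + 30171 = (2265 + 46/63) + 30171 = 142741/63 + 30171 = 2043514/63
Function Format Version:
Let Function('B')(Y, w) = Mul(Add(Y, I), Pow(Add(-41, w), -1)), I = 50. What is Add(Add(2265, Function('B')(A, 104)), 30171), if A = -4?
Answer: Rational(2043514, 63) ≈ 32437.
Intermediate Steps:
Function('B')(Y, w) = Mul(Pow(Add(-41, w), -1), Add(50, Y)) (Function('B')(Y, w) = Mul(Add(Y, 50), Pow(Add(-41, w), -1)) = Mul(Add(50, Y), Pow(Add(-41, w), -1)) = Mul(Pow(Add(-41, w), -1), Add(50, Y)))
Add(Add(2265, Function('B')(A, 104)), 30171) = Add(Add(2265, Mul(Pow(Add(-41, 104), -1), Add(50, -4))), 30171) = Add(Add(2265, Mul(Pow(63, -1), 46)), 30171) = Add(Add(2265, Mul(Rational(1, 63), 46)), 30171) = Add(Add(2265, Rational(46, 63)), 30171) = Add(Rational(142741, 63), 30171) = Rational(2043514, 63)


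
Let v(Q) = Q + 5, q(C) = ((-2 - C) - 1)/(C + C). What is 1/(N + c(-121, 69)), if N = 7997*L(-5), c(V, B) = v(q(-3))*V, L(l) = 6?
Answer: 1/47377 ≈ 2.1107e-5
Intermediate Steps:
q(C) = (-3 - C)/(2*C) (q(C) = (-3 - C)/((2*C)) = (-3 - C)*(1/(2*C)) = (-3 - C)/(2*C))
v(Q) = 5 + Q
c(V, B) = 5*V (c(V, B) = (5 + (½)*(-3 - 1*(-3))/(-3))*V = (5 + (½)*(-⅓)*(-3 + 3))*V = (5 + (½)*(-⅓)*0)*V = (5 + 0)*V = 5*V)
N = 47982 (N = 7997*6 = 47982)
1/(N + c(-121, 69)) = 1/(47982 + 5*(-121)) = 1/(47982 - 605) = 1/47377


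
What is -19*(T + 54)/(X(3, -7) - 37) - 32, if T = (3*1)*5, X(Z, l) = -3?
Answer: 31/40 ≈ 0.77500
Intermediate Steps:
T = 15 (T = 3*5 = 15)
-19*(T + 54)/(X(3, -7) - 37) - 32 = -19*(15 + 54)/(-3 - 37) - 32 = -1311/(-40) - 32 = -1311*(-1)/40 - 32 = -19*(-69/40) - 32 = 1311/40 - 32 = 31/40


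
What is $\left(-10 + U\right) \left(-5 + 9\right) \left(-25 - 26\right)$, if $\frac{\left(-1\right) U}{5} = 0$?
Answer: $2040$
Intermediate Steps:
$U = 0$ ($U = \left(-5\right) 0 = 0$)
$\left(-10 + U\right) \left(-5 + 9\right) \left(-25 - 26\right) = \left(-10 + 0\right) \left(-5 + 9\right) \left(-25 - 26\right) = \left(-10\right) 4 \left(-51\right) = \left(-40\right) \left(-51\right) = 2040$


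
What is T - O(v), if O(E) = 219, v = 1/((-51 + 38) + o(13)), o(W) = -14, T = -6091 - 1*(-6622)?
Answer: 312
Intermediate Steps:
T = 531 (T = -6091 + 6622 = 531)
v = -1/27 (v = 1/((-51 + 38) - 14) = 1/(-13 - 14) = 1/(-27) = -1/27 ≈ -0.037037)
T - O(v) = 531 - 1*219 = 531 - 219 = 312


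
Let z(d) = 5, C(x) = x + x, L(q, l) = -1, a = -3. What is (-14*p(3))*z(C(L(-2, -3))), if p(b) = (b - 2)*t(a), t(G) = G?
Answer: 210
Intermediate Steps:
C(x) = 2*x
p(b) = 6 - 3*b (p(b) = (b - 2)*(-3) = (-2 + b)*(-3) = 6 - 3*b)
(-14*p(3))*z(C(L(-2, -3))) = -14*(6 - 3*3)*5 = -14*(6 - 9)*5 = -14*(-3)*5 = 42*5 = 210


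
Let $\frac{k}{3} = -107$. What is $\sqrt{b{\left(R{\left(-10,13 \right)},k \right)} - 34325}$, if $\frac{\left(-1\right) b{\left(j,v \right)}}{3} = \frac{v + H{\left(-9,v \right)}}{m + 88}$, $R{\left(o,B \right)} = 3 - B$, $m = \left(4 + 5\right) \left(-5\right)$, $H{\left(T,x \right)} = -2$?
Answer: $\frac{i \sqrt{63425258}}{43} \approx 185.21 i$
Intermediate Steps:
$k = -321$ ($k = 3 \left(-107\right) = -321$)
$m = -45$ ($m = 9 \left(-5\right) = -45$)
$b{\left(j,v \right)} = \frac{6}{43} - \frac{3 v}{43}$ ($b{\left(j,v \right)} = - 3 \frac{v - 2}{-45 + 88} = - 3 \frac{-2 + v}{43} = - 3 \left(-2 + v\right) \frac{1}{43} = - 3 \left(- \frac{2}{43} + \frac{v}{43}\right) = \frac{6}{43} - \frac{3 v}{43}$)
$\sqrt{b{\left(R{\left(-10,13 \right)},k \right)} - 34325} = \sqrt{\left(\frac{6}{43} - - \frac{963}{43}\right) - 34325} = \sqrt{\left(\frac{6}{43} + \frac{963}{43}\right) - 34325} = \sqrt{\frac{969}{43} - 34325} = \sqrt{- \frac{1475006}{43}} = \frac{i \sqrt{63425258}}{43}$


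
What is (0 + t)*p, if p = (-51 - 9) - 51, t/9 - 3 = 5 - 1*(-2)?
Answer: -9990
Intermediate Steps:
t = 90 (t = 27 + 9*(5 - 1*(-2)) = 27 + 9*(5 + 2) = 27 + 9*7 = 27 + 63 = 90)
p = -111 (p = -60 - 51 = -111)
(0 + t)*p = (0 + 90)*(-111) = 90*(-111) = -9990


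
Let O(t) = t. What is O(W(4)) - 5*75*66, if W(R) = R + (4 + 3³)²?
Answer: -23785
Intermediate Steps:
W(R) = 961 + R (W(R) = R + (4 + 27)² = R + 31² = R + 961 = 961 + R)
O(W(4)) - 5*75*66 = (961 + 4) - 5*75*66 = 965 - 375*66 = 965 - 24750 = -23785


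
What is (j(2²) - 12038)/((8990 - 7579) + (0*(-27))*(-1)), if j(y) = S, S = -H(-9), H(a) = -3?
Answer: -145/17 ≈ -8.5294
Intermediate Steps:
S = 3 (S = -1*(-3) = 3)
j(y) = 3
(j(2²) - 12038)/((8990 - 7579) + (0*(-27))*(-1)) = (3 - 12038)/((8990 - 7579) + (0*(-27))*(-1)) = -12035/(1411 + 0*(-1)) = -12035/(1411 + 0) = -12035/1411 = -12035*1/1411 = -145/17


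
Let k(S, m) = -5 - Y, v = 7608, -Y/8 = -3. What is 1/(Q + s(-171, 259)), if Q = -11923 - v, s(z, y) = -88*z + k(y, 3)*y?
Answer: -1/11994 ≈ -8.3375e-5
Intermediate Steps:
Y = 24 (Y = -8*(-3) = 24)
k(S, m) = -29 (k(S, m) = -5 - 1*24 = -5 - 24 = -29)
s(z, y) = -88*z - 29*y
Q = -19531 (Q = -11923 - 1*7608 = -11923 - 7608 = -19531)
1/(Q + s(-171, 259)) = 1/(-19531 + (-88*(-171) - 29*259)) = 1/(-19531 + (15048 - 7511)) = 1/(-19531 + 7537) = 1/(-11994) = -1/11994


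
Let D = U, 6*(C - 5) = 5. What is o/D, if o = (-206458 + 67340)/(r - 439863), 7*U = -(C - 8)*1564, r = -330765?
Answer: 486913/1305700708 ≈ 0.00037291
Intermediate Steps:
C = 35/6 (C = 5 + (⅙)*5 = 5 + ⅚ = 35/6 ≈ 5.8333)
U = 10166/21 (U = (-(35/6 - 8)*1564)/7 = (-1*(-13/6)*1564)/7 = ((13/6)*1564)/7 = (⅐)*(10166/3) = 10166/21 ≈ 484.10)
D = 10166/21 ≈ 484.10
o = 69559/385314 (o = (-206458 + 67340)/(-330765 - 439863) = -139118/(-770628) = -139118*(-1/770628) = 69559/385314 ≈ 0.18053)
o/D = 69559/(385314*(10166/21)) = (69559/385314)*(21/10166) = 486913/1305700708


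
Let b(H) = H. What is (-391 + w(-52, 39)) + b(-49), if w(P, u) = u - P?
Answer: -349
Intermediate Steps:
(-391 + w(-52, 39)) + b(-49) = (-391 + (39 - 1*(-52))) - 49 = (-391 + (39 + 52)) - 49 = (-391 + 91) - 49 = -300 - 49 = -349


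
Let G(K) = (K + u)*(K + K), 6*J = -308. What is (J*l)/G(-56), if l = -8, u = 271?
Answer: -11/645 ≈ -0.017054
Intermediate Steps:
J = -154/3 (J = (1/6)*(-308) = -154/3 ≈ -51.333)
G(K) = 2*K*(271 + K) (G(K) = (K + 271)*(K + K) = (271 + K)*(2*K) = 2*K*(271 + K))
(J*l)/G(-56) = (-154/3*(-8))/((2*(-56)*(271 - 56))) = 1232/(3*((2*(-56)*215))) = (1232/3)/(-24080) = (1232/3)*(-1/24080) = -11/645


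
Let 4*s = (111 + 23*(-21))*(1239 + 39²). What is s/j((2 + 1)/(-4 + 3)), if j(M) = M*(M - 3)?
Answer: -14260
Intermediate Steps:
j(M) = M*(-3 + M)
s = -256680 (s = ((111 + 23*(-21))*(1239 + 39²))/4 = ((111 - 483)*(1239 + 1521))/4 = (-372*2760)/4 = (¼)*(-1026720) = -256680)
s/j((2 + 1)/(-4 + 3)) = -256680/(((2 + 1)/(-4 + 3))*(-3 + (2 + 1)/(-4 + 3))) = -256680/((3/(-1))*(-3 + 3/(-1))) = -256680/((3*(-1))*(-3 + 3*(-1))) = -256680/(-3*(-3 - 3)) = -256680/(-3*(-6)) = -256680/18 = (1/18)*(-256680) = -14260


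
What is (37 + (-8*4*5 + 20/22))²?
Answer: 1803649/121 ≈ 14906.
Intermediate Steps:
(37 + (-8*4*5 + 20/22))² = (37 + (-8/(1/20) + 20*(1/22)))² = (37 + (-8/1/20 + 10/11))² = (37 + (-8*20 + 10/11))² = (37 + (-160 + 10/11))² = (37 - 1750/11)² = (-1343/11)² = 1803649/121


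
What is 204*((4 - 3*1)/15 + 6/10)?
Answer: 136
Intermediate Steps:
204*((4 - 3*1)/15 + 6/10) = 204*((4 - 3)*(1/15) + 6*(⅒)) = 204*(1*(1/15) + ⅗) = 204*(1/15 + ⅗) = 204*(⅔) = 136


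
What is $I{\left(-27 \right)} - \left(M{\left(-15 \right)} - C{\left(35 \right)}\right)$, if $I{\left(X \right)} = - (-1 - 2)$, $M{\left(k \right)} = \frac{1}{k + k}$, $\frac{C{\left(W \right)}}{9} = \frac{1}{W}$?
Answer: $\frac{691}{210} \approx 3.2905$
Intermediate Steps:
$C{\left(W \right)} = \frac{9}{W}$
$M{\left(k \right)} = \frac{1}{2 k}$
$I{\left(X \right)} = 3$ ($I{\left(X \right)} = \left(-1\right) \left(-3\right) = 3$)
$I{\left(-27 \right)} - \left(M{\left(-15 \right)} - C{\left(35 \right)}\right) = 3 - \left(\frac{1}{2 \left(-15\right)} - \frac{9}{35}\right) = 3 - \left(\frac{1}{2} \left(- \frac{1}{15}\right) - 9 \cdot \frac{1}{35}\right) = 3 - \left(- \frac{1}{30} - \frac{9}{35}\right) = 3 - - \frac{61}{210} = 3 + \frac{61}{210} = \frac{691}{210}$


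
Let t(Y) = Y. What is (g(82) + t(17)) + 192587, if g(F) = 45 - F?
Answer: 192567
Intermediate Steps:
(g(82) + t(17)) + 192587 = ((45 - 1*82) + 17) + 192587 = ((45 - 82) + 17) + 192587 = (-37 + 17) + 192587 = -20 + 192587 = 192567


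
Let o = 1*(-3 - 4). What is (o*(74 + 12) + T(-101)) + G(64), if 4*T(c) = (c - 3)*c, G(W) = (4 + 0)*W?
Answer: 2280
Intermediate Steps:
G(W) = 4*W
T(c) = c*(-3 + c)/4 (T(c) = ((c - 3)*c)/4 = ((-3 + c)*c)/4 = (c*(-3 + c))/4 = c*(-3 + c)/4)
o = -7 (o = 1*(-7) = -7)
(o*(74 + 12) + T(-101)) + G(64) = (-7*(74 + 12) + (¼)*(-101)*(-3 - 101)) + 4*64 = (-7*86 + (¼)*(-101)*(-104)) + 256 = (-602 + 2626) + 256 = 2024 + 256 = 2280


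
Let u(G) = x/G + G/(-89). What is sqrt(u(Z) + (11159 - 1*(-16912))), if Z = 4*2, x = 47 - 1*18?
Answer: sqrt(3558054282)/356 ≈ 167.55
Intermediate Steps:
x = 29 (x = 47 - 18 = 29)
Z = 8
u(G) = 29/G - G/89 (u(G) = 29/G + G/(-89) = 29/G + G*(-1/89) = 29/G - G/89)
sqrt(u(Z) + (11159 - 1*(-16912))) = sqrt((29/8 - 1/89*8) + (11159 - 1*(-16912))) = sqrt((29*(1/8) - 8/89) + (11159 + 16912)) = sqrt((29/8 - 8/89) + 28071) = sqrt(2517/712 + 28071) = sqrt(19989069/712) = sqrt(3558054282)/356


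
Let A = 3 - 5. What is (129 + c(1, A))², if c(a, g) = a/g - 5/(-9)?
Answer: 5396329/324 ≈ 16655.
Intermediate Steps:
A = -2
c(a, g) = 5/9 + a/g (c(a, g) = a/g - 5*(-⅑) = a/g + 5/9 = 5/9 + a/g)
(129 + c(1, A))² = (129 + (5/9 + 1/(-2)))² = (129 + (5/9 + 1*(-½)))² = (129 + (5/9 - ½))² = (129 + 1/18)² = (2323/18)² = 5396329/324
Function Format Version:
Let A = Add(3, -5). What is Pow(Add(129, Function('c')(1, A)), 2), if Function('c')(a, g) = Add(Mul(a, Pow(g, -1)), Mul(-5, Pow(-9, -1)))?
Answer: Rational(5396329, 324) ≈ 16655.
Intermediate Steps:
A = -2
Function('c')(a, g) = Add(Rational(5, 9), Mul(a, Pow(g, -1))) (Function('c')(a, g) = Add(Mul(a, Pow(g, -1)), Mul(-5, Rational(-1, 9))) = Add(Mul(a, Pow(g, -1)), Rational(5, 9)) = Add(Rational(5, 9), Mul(a, Pow(g, -1))))
Pow(Add(129, Function('c')(1, A)), 2) = Pow(Add(129, Add(Rational(5, 9), Mul(1, Pow(-2, -1)))), 2) = Pow(Add(129, Add(Rational(5, 9), Mul(1, Rational(-1, 2)))), 2) = Pow(Add(129, Add(Rational(5, 9), Rational(-1, 2))), 2) = Pow(Add(129, Rational(1, 18)), 2) = Pow(Rational(2323, 18), 2) = Rational(5396329, 324)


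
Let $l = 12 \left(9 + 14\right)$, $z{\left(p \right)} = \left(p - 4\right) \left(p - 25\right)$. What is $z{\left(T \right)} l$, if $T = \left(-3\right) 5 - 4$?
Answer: $279312$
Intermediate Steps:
$T = -19$ ($T = -15 - 4 = -19$)
$z{\left(p \right)} = \left(-25 + p\right) \left(-4 + p\right)$ ($z{\left(p \right)} = \left(-4 + p\right) \left(-25 + p\right) = \left(-25 + p\right) \left(-4 + p\right)$)
$l = 276$ ($l = 12 \cdot 23 = 276$)
$z{\left(T \right)} l = \left(100 + \left(-19\right)^{2} - -551\right) 276 = \left(100 + 361 + 551\right) 276 = 1012 \cdot 276 = 279312$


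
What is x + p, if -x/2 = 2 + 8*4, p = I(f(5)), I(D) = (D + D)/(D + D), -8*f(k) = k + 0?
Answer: -67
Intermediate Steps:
f(k) = -k/8 (f(k) = -(k + 0)/8 = -k/8)
I(D) = 1 (I(D) = (2*D)/((2*D)) = (2*D)*(1/(2*D)) = 1)
p = 1
x = -68 (x = -2*(2 + 8*4) = -2*(2 + 32) = -2*34 = -68)
x + p = -68 + 1 = -67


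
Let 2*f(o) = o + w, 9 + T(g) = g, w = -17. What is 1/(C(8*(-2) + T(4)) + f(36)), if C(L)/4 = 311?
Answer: 2/2507 ≈ 0.00079777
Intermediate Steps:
T(g) = -9 + g
C(L) = 1244 (C(L) = 4*311 = 1244)
f(o) = -17/2 + o/2 (f(o) = (o - 17)/2 = (-17 + o)/2 = -17/2 + o/2)
1/(C(8*(-2) + T(4)) + f(36)) = 1/(1244 + (-17/2 + (½)*36)) = 1/(1244 + (-17/2 + 18)) = 1/(1244 + 19/2) = 1/(2507/2) = 2/2507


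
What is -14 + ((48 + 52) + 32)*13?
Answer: 1702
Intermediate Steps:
-14 + ((48 + 52) + 32)*13 = -14 + (100 + 32)*13 = -14 + 132*13 = -14 + 1716 = 1702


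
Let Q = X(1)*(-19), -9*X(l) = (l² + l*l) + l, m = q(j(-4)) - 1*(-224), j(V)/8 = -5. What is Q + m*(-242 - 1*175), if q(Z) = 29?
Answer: -316484/3 ≈ -1.0549e+5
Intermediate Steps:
j(V) = -40 (j(V) = 8*(-5) = -40)
m = 253 (m = 29 - 1*(-224) = 29 + 224 = 253)
X(l) = -2*l²/9 - l/9 (X(l) = -((l² + l*l) + l)/9 = -((l² + l²) + l)/9 = -(2*l² + l)/9 = -(l + 2*l²)/9 = -2*l²/9 - l/9)
Q = 19/3 (Q = -⅑*1*(1 + 2*1)*(-19) = -⅑*1*(1 + 2)*(-19) = -⅑*1*3*(-19) = -⅓*(-19) = 19/3 ≈ 6.3333)
Q + m*(-242 - 1*175) = 19/3 + 253*(-242 - 1*175) = 19/3 + 253*(-242 - 175) = 19/3 + 253*(-417) = 19/3 - 105501 = -316484/3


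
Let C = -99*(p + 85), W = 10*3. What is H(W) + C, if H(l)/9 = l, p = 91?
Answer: -17154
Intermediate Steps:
W = 30
H(l) = 9*l
C = -17424 (C = -99*(91 + 85) = -99*176 = -17424)
H(W) + C = 9*30 - 17424 = 270 - 17424 = -17154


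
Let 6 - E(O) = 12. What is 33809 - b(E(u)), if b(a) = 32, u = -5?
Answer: 33777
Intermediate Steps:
E(O) = -6 (E(O) = 6 - 1*12 = 6 - 12 = -6)
33809 - b(E(u)) = 33809 - 1*32 = 33809 - 32 = 33777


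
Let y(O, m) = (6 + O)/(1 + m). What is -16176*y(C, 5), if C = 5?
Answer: -29656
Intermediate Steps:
y(O, m) = (6 + O)/(1 + m)
-16176*y(C, 5) = -16176*(6 + 5)/(1 + 5) = -16176*11/6 = -29656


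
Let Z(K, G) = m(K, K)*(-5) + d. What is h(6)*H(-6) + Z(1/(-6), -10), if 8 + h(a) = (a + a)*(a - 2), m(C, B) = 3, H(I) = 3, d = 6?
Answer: 111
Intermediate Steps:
h(a) = -8 + 2*a*(-2 + a) (h(a) = -8 + (a + a)*(a - 2) = -8 + (2*a)*(-2 + a) = -8 + 2*a*(-2 + a))
Z(K, G) = -9 (Z(K, G) = 3*(-5) + 6 = -15 + 6 = -9)
h(6)*H(-6) + Z(1/(-6), -10) = (-8 - 4*6 + 2*6**2)*3 - 9 = (-8 - 24 + 2*36)*3 - 9 = (-8 - 24 + 72)*3 - 9 = 40*3 - 9 = 120 - 9 = 111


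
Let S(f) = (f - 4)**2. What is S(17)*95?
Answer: 16055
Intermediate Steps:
S(f) = (-4 + f)**2
S(17)*95 = (-4 + 17)**2*95 = 13**2*95 = 169*95 = 16055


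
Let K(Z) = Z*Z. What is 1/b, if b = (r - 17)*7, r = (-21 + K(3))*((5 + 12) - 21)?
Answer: 1/217 ≈ 0.0046083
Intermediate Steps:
K(Z) = Z**2
r = 48 (r = (-21 + 3**2)*((5 + 12) - 21) = (-21 + 9)*(17 - 21) = -12*(-4) = 48)
b = 217 (b = (48 - 17)*7 = 31*7 = 217)
1/b = 1/217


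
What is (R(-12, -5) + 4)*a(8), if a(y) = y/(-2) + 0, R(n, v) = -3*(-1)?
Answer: -28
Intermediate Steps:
R(n, v) = 3
a(y) = -y/2 (a(y) = y*(-1/2) + 0 = -y/2 + 0 = -y/2)
(R(-12, -5) + 4)*a(8) = (3 + 4)*(-1/2*8) = 7*(-4) = -28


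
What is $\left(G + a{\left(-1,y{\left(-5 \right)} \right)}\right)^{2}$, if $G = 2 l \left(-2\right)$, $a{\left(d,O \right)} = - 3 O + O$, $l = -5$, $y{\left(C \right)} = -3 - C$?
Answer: $256$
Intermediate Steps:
$a{\left(d,O \right)} = - 2 O$
$G = 20$ ($G = 2 \left(-5\right) \left(-2\right) = \left(-10\right) \left(-2\right) = 20$)
$\left(G + a{\left(-1,y{\left(-5 \right)} \right)}\right)^{2} = \left(20 - 2 \left(-3 - -5\right)\right)^{2} = \left(20 - 2 \left(-3 + 5\right)\right)^{2} = \left(20 - 4\right)^{2} = 16^{2} = 256$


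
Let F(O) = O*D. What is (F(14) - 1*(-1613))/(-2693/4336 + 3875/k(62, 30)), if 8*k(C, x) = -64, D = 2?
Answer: -2371792/700981 ≈ -3.3835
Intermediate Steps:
k(C, x) = -8 (k(C, x) = (⅛)*(-64) = -8)
F(O) = 2*O (F(O) = O*2 = 2*O)
(F(14) - 1*(-1613))/(-2693/4336 + 3875/k(62, 30)) = (2*14 - 1*(-1613))/(-2693/4336 + 3875/(-8)) = (28 + 1613)/(-2693*1/4336 + 3875*(-⅛)) = 1641/(-2693/4336 - 3875/8) = 1641/(-2102943/4336) = 1641*(-4336/2102943) = -2371792/700981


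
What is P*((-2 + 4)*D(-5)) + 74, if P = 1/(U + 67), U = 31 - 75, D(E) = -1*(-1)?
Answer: 1704/23 ≈ 74.087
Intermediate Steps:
D(E) = 1
U = -44
P = 1/23 (P = 1/(-44 + 67) = 1/23 ≈ 0.043478)
P*((-2 + 4)*D(-5)) + 74 = ((-2 + 4)*1)/23 + 74 = (2*1)/23 + 74 = (1/23)*2 + 74 = 2/23 + 74 = 1704/23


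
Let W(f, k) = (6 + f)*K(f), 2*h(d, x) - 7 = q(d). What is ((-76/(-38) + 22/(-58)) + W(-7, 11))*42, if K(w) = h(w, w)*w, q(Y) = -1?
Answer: 27552/29 ≈ 950.07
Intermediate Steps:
h(d, x) = 3 (h(d, x) = 7/2 + (½)*(-1) = 7/2 - ½ = 3)
K(w) = 3*w
W(f, k) = 3*f*(6 + f) (W(f, k) = (6 + f)*(3*f) = 3*f*(6 + f))
((-76/(-38) + 22/(-58)) + W(-7, 11))*42 = ((-76/(-38) + 22/(-58)) + 3*(-7)*(6 - 7))*42 = ((-76*(-1/38) + 22*(-1/58)) + 3*(-7)*(-1))*42 = ((2 - 11/29) + 21)*42 = (47/29 + 21)*42 = (656/29)*42 = 27552/29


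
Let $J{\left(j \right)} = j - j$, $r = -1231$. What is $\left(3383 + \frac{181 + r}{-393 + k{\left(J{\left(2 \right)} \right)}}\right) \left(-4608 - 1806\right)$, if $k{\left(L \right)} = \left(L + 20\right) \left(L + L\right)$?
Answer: $- \frac{2844756522}{131} \approx -2.1716 \cdot 10^{7}$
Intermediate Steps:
$J{\left(j \right)} = 0$
$k{\left(L \right)} = 2 L \left(20 + L\right)$ ($k{\left(L \right)} = \left(20 + L\right) 2 L = 2 L \left(20 + L\right)$)
$\left(3383 + \frac{181 + r}{-393 + k{\left(J{\left(2 \right)} \right)}}\right) \left(-4608 - 1806\right) = \left(3383 + \frac{181 - 1231}{-393 + 2 \cdot 0 \left(20 + 0\right)}\right) \left(-4608 - 1806\right) = \left(3383 - \frac{1050}{-393 + 2 \cdot 0 \cdot 20}\right) \left(-6414\right) = \left(3383 - \frac{1050}{-393 + 0}\right) \left(-6414\right) = \left(3383 - \frac{1050}{-393}\right) \left(-6414\right) = \left(3383 - - \frac{350}{131}\right) \left(-6414\right) = \left(3383 + \frac{350}{131}\right) \left(-6414\right) = \frac{443523}{131} \left(-6414\right) = - \frac{2844756522}{131}$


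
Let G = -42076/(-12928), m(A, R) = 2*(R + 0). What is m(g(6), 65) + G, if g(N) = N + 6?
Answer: 430679/3232 ≈ 133.25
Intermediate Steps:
g(N) = 6 + N
m(A, R) = 2*R
G = 10519/3232 (G = -42076*(-1/12928) = 10519/3232 ≈ 3.2546)
m(g(6), 65) + G = 2*65 + 10519/3232 = 130 + 10519/3232 = 430679/3232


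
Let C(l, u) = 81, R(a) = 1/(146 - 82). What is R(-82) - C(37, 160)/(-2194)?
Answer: 3689/70208 ≈ 0.052544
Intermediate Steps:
R(a) = 1/64
R(-82) - C(37, 160)/(-2194) = 1/64 - 81/(-2194) = 1/64 - 81*(-1)/2194 = 1/64 - 1*(-81/2194) = 1/64 + 81/2194 = 3689/70208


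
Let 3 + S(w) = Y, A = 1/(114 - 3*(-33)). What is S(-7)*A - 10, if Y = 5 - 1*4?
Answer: -2132/213 ≈ -10.009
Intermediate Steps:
Y = 1 (Y = 5 - 4 = 1)
A = 1/213 (A = 1/(114 + 99) = 1/213 ≈ 0.0046948)
S(w) = -2 (S(w) = -3 + 1 = -2)
S(-7)*A - 10 = -2*1/213 - 10 = -2/213 - 10 = -2132/213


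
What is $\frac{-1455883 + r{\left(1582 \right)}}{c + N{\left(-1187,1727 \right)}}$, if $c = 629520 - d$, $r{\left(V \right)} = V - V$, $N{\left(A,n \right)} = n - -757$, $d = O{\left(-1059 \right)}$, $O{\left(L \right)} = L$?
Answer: $- \frac{1455883}{633063} \approx -2.2997$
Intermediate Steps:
$d = -1059$
$N{\left(A,n \right)} = 757 + n$ ($N{\left(A,n \right)} = n + 757 = 757 + n$)
$r{\left(V \right)} = 0$
$c = 630579$ ($c = 629520 - -1059 = 629520 + 1059 = 630579$)
$\frac{-1455883 + r{\left(1582 \right)}}{c + N{\left(-1187,1727 \right)}} = \frac{-1455883 + 0}{630579 + \left(757 + 1727\right)} = - \frac{1455883}{630579 + 2484} = - \frac{1455883}{633063}$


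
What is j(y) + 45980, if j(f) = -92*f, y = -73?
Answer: 52696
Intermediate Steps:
j(y) + 45980 = -92*(-73) + 45980 = 6716 + 45980 = 52696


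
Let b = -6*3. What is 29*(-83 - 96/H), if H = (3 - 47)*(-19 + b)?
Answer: -980345/407 ≈ -2408.7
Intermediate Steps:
b = -18
H = 1628 (H = (3 - 47)*(-19 - 18) = -44*(-37) = 1628)
29*(-83 - 96/H) = 29*(-83 - 96/1628) = 29*(-83 - 96*1/1628) = 29*(-83 - 24/407) = 29*(-33805/407) = -980345/407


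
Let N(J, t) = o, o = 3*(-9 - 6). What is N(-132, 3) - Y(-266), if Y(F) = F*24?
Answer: 6339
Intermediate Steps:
Y(F) = 24*F
o = -45 (o = 3*(-15) = -45)
N(J, t) = -45
N(-132, 3) - Y(-266) = -45 - 24*(-266) = -45 - 1*(-6384) = -45 + 6384 = 6339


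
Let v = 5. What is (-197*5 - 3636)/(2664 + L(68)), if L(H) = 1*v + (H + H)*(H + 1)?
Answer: -4621/12053 ≈ -0.38339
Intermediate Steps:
L(H) = 5 + 2*H*(1 + H) (L(H) = 1*5 + (H + H)*(H + 1) = 5 + (2*H)*(1 + H) = 5 + 2*H*(1 + H))
(-197*5 - 3636)/(2664 + L(68)) = (-197*5 - 3636)/(2664 + (5 + 2*68 + 2*68²)) = (-985 - 3636)/(2664 + (5 + 136 + 2*4624)) = -4621/(2664 + (5 + 136 + 9248)) = -4621/(2664 + 9389) = -4621/12053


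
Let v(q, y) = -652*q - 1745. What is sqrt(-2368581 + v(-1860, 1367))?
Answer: I*sqrt(1157606) ≈ 1075.9*I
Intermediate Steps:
v(q, y) = -1745 - 652*q
sqrt(-2368581 + v(-1860, 1367)) = sqrt(-2368581 + (-1745 - 652*(-1860))) = sqrt(-2368581 + (-1745 + 1212720)) = sqrt(-2368581 + 1210975) = sqrt(-1157606) = I*sqrt(1157606)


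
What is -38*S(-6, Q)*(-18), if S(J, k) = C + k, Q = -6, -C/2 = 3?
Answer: -8208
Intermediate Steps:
C = -6 (C = -2*3 = -6)
S(J, k) = -6 + k
-38*S(-6, Q)*(-18) = -38*(-6 - 6)*(-18) = -38*(-12)*(-18) = 456*(-18) = -8208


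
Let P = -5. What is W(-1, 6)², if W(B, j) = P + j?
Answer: 1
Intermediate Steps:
W(B, j) = -5 + j
W(-1, 6)² = (-5 + 6)² = 1² = 1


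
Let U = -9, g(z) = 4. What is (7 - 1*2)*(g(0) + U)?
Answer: -25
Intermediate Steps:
(7 - 1*2)*(g(0) + U) = (7 - 1*2)*(4 - 9) = (7 - 2)*(-5) = 5*(-5) = -25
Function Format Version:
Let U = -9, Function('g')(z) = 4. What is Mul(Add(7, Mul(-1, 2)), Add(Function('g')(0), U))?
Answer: -25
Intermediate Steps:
Mul(Add(7, Mul(-1, 2)), Add(Function('g')(0), U)) = Mul(Add(7, Mul(-1, 2)), Add(4, -9)) = Mul(Add(7, -2), -5) = Mul(5, -5) = -25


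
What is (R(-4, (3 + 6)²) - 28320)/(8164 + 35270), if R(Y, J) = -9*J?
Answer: -9683/14478 ≈ -0.66881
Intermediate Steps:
R(Y, J) = -9*J
(R(-4, (3 + 6)²) - 28320)/(8164 + 35270) = (-9*(3 + 6)² - 28320)/(8164 + 35270) = (-9*9² - 28320)/43434 = (-9*81 - 28320)*(1/43434) = (-729 - 28320)*(1/43434) = -29049*1/43434 = -9683/14478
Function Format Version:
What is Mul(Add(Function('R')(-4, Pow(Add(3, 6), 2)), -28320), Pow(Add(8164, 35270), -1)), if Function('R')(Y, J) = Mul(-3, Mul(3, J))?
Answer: Rational(-9683, 14478) ≈ -0.66881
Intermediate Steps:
Function('R')(Y, J) = Mul(-9, J)
Mul(Add(Function('R')(-4, Pow(Add(3, 6), 2)), -28320), Pow(Add(8164, 35270), -1)) = Mul(Add(Mul(-9, Pow(Add(3, 6), 2)), -28320), Pow(Add(8164, 35270), -1)) = Mul(Add(Mul(-9, Pow(9, 2)), -28320), Pow(43434, -1)) = Mul(Add(Mul(-9, 81), -28320), Rational(1, 43434)) = Mul(Add(-729, -28320), Rational(1, 43434)) = Mul(-29049, Rational(1, 43434)) = Rational(-9683, 14478)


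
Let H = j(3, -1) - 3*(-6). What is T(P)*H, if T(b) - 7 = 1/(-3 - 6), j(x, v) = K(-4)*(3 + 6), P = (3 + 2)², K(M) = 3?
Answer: 310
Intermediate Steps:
P = 25 (P = 5² = 25)
j(x, v) = 27 (j(x, v) = 3*(3 + 6) = 3*9 = 27)
T(b) = 62/9 (T(b) = 7 + 1/(-3 - 6) = 7 + 1/(-9) = 7 - ⅑ = 62/9)
H = 45 (H = 27 - 3*(-6) = 27 + 18 = 45)
T(P)*H = (62/9)*45 = 310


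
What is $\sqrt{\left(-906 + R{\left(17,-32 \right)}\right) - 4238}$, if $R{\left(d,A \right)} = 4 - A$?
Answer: $2 i \sqrt{1277} \approx 71.47 i$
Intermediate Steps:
$\sqrt{\left(-906 + R{\left(17,-32 \right)}\right) - 4238} = \sqrt{\left(-906 + \left(4 - -32\right)\right) - 4238} = \sqrt{\left(-906 + \left(4 + 32\right)\right) - 4238} = \sqrt{\left(-906 + 36\right) - 4238} = \sqrt{-870 - 4238} = \sqrt{-5108} = 2 i \sqrt{1277}$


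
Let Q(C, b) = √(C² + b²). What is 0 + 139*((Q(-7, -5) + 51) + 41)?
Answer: 12788 + 139*√74 ≈ 13984.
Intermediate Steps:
0 + 139*((Q(-7, -5) + 51) + 41) = 0 + 139*((√((-7)² + (-5)²) + 51) + 41) = 0 + 139*((√(49 + 25) + 51) + 41) = 0 + 139*((√74 + 51) + 41) = 0 + 139*((51 + √74) + 41) = 0 + 139*(92 + √74) = 0 + (12788 + 139*√74) = 12788 + 139*√74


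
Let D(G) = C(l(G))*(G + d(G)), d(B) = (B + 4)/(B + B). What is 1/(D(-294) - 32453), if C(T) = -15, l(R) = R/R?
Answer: -98/2748939 ≈ -3.5650e-5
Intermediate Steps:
l(R) = 1
d(B) = (4 + B)/(2*B) (d(B) = (4 + B)/((2*B)) = (4 + B)*(1/(2*B)) = (4 + B)/(2*B))
D(G) = -15*G - 15*(4 + G)/(2*G) (D(G) = -15*(G + (4 + G)/(2*G)) = -15*G - 15*(4 + G)/(2*G))
1/(D(-294) - 32453) = 1/((-15/2 - 30/(-294) - 15*(-294)) - 32453) = 1/((-15/2 - 30*(-1/294) + 4410) - 32453) = 1/((-15/2 + 5/49 + 4410) - 32453) = 1/(431455/98 - 32453) = 1/(-2748939/98) = -98/2748939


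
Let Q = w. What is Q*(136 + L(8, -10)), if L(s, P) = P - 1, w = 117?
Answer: 14625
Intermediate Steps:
Q = 117
L(s, P) = -1 + P
Q*(136 + L(8, -10)) = 117*(136 + (-1 - 10)) = 117*(136 - 11) = 117*125 = 14625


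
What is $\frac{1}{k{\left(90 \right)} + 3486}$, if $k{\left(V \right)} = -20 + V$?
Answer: $\frac{1}{3556} \approx 0.00028121$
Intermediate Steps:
$\frac{1}{k{\left(90 \right)} + 3486} = \frac{1}{\left(-20 + 90\right) + 3486} = \frac{1}{70 + 3486} = \frac{1}{3556}$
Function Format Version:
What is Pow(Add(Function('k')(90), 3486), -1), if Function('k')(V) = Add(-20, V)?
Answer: Rational(1, 3556) ≈ 0.00028121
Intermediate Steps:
Pow(Add(Function('k')(90), 3486), -1) = Pow(Add(Add(-20, 90), 3486), -1) = Pow(Add(70, 3486), -1) = Pow(3556, -1) = Rational(1, 3556)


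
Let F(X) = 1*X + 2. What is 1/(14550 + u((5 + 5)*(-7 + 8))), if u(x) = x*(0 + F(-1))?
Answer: 1/14560 ≈ 6.8681e-5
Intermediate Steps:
F(X) = 2 + X (F(X) = X + 2 = 2 + X)
u(x) = x (u(x) = x*(0 + (2 - 1)) = x*(0 + 1) = x*1 = x)
1/(14550 + u((5 + 5)*(-7 + 8))) = 1/(14550 + (5 + 5)*(-7 + 8)) = 1/(14550 + 10*1) = 1/(14550 + 10) = 1/14560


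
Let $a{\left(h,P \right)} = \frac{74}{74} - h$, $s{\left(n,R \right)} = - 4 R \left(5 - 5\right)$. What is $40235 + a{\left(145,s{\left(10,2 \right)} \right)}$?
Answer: $40091$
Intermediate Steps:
$s{\left(n,R \right)} = 0$ ($s{\left(n,R \right)} = - 4 R 0 = 0$)
$a{\left(h,P \right)} = 1 - h$ ($a{\left(h,P \right)} = 74 \cdot \frac{1}{74} - h = 1 - h$)
$40235 + a{\left(145,s{\left(10,2 \right)} \right)} = 40235 + \left(1 - 145\right) = 40235 - 144 = 40091$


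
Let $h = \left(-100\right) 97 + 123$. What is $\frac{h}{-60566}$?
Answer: $\frac{9577}{60566} \approx 0.15812$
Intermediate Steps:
$h = -9577$ ($h = -9700 + 123 = -9577$)
$\frac{h}{-60566} = - \frac{9577}{-60566} = \left(-9577\right) \left(- \frac{1}{60566}\right) = \frac{9577}{60566}$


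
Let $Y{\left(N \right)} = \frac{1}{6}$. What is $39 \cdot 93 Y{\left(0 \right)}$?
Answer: $\frac{1209}{2} \approx 604.5$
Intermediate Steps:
$Y{\left(N \right)} = \frac{1}{6}$
$39 \cdot 93 Y{\left(0 \right)} = 39 \cdot 93 \cdot \frac{1}{6} = 3627 \cdot \frac{1}{6} = \frac{1209}{2}$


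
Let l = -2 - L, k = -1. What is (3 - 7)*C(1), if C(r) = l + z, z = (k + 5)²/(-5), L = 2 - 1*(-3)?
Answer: 204/5 ≈ 40.800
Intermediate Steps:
L = 5 (L = 2 + 3 = 5)
z = -16/5 (z = (-1 + 5)²/(-5) = 4²*(-⅕) = 16*(-⅕) = -16/5 ≈ -3.2000)
l = -7 (l = -2 - 1*5 = -2 - 5 = -7)
C(r) = -51/5 (C(r) = -7 - 16/5 = -51/5)
(3 - 7)*C(1) = (3 - 7)*(-51/5) = -4*(-51/5) = 204/5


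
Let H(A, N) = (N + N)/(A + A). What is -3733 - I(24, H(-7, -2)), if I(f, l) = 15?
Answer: -3748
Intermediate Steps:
H(A, N) = N/A (H(A, N) = (2*N)/((2*A)) = (2*N)*(1/(2*A)) = N/A)
-3733 - I(24, H(-7, -2)) = -3733 - 1*15 = -3733 - 15 = -3748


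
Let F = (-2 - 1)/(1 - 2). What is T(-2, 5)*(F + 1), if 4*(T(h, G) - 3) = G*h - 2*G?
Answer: -8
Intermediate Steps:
T(h, G) = 3 - G/2 + G*h/4 (T(h, G) = 3 + (G*h - 2*G)/4 = 3 + (-2*G + G*h)/4 = 3 + (-G/2 + G*h/4) = 3 - G/2 + G*h/4)
F = 3 (F = -3/(-1) = -3*(-1) = 3)
T(-2, 5)*(F + 1) = (3 - ½*5 + (¼)*5*(-2))*(3 + 1) = (3 - 5/2 - 5/2)*4 = -2*4 = -8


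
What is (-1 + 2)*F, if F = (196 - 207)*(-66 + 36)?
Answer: 330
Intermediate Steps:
F = 330 (F = -11*(-30) = 330)
(-1 + 2)*F = (-1 + 2)*330 = 1*330 = 330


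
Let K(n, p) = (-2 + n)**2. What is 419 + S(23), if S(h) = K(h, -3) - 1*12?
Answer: 848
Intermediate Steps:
S(h) = -12 + (-2 + h)**2 (S(h) = (-2 + h)**2 - 1*12 = (-2 + h)**2 - 12 = -12 + (-2 + h)**2)
419 + S(23) = 419 + (-12 + (-2 + 23)**2) = 419 + (-12 + 21**2) = 419 + (-12 + 441) = 419 + 429 = 848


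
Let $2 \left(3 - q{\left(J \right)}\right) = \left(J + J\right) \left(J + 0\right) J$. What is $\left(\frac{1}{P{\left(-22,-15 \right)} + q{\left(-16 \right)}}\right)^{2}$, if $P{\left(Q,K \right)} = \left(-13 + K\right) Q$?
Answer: $\frac{1}{22231225} \approx 4.4982 \cdot 10^{-8}$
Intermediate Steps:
$P{\left(Q,K \right)} = Q \left(-13 + K\right)$
$q{\left(J \right)} = 3 - J^{3}$ ($q{\left(J \right)} = 3 - \frac{\left(J + J\right) \left(J + 0\right) J}{2} = 3 - \frac{2 J J J}{2} = 3 - \frac{2 J^{2} J}{2} = 3 - \frac{2 J^{3}}{2} = 3 - J^{3}$)
$\left(\frac{1}{P{\left(-22,-15 \right)} + q{\left(-16 \right)}}\right)^{2} = \left(\frac{1}{- 22 \left(-13 - 15\right) + \left(3 - \left(-16\right)^{3}\right)}\right)^{2} = \left(\frac{1}{\left(-22\right) \left(-28\right) + \left(3 - -4096\right)}\right)^{2} = \left(\frac{1}{616 + \left(3 + 4096\right)}\right)^{2} = \left(\frac{1}{616 + 4099}\right)^{2} = \left(\frac{1}{4715}\right)^{2} = \frac{1}{22231225}$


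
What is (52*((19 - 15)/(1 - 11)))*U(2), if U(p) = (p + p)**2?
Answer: -1664/5 ≈ -332.80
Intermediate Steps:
U(p) = 4*p**2 (U(p) = (2*p)**2 = 4*p**2)
(52*((19 - 15)/(1 - 11)))*U(2) = (52*((19 - 15)/(1 - 11)))*(4*2**2) = (52*(4/(-10)))*(4*4) = (52*(4*(-1/10)))*16 = (52*(-2/5))*16 = -104/5*16 = -1664/5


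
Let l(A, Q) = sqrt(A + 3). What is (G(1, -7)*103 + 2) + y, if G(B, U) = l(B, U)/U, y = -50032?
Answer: -350416/7 ≈ -50059.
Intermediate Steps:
l(A, Q) = sqrt(3 + A)
G(B, U) = sqrt(3 + B)/U
(G(1, -7)*103 + 2) + y = ((sqrt(3 + 1)/(-7))*103 + 2) - 50032 = (-sqrt(4)/7*103 + 2) - 50032 = (-1/7*2*103 + 2) - 50032 = (-2/7*103 + 2) - 50032 = (-206/7 + 2) - 50032 = -192/7 - 50032 = -350416/7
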